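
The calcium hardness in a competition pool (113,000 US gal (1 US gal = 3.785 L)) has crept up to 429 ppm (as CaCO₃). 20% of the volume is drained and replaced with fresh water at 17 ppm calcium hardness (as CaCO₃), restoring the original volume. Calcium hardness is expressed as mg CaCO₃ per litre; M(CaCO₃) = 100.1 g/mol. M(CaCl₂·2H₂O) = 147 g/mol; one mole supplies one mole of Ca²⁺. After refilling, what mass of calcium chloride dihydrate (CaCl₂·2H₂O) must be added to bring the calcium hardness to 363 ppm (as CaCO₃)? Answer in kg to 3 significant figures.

Volume: 113,000 US gal × 3.785 L/gal = 427,705 L.
After draining 20% and refilling: 429 × 0.80 + 17 × 0.20 = 346.6 ppm.
Deficit to target: 363 − 346.6 = 16.4 mg/L.
As CaCO₃: 16.4 mg/L × 427,705 L = 7014 g; ÷ 100.1 = 70.07 mol Ca²⁺.
Mass: 70.07 × 147 = 10,300 g.

10.3 kg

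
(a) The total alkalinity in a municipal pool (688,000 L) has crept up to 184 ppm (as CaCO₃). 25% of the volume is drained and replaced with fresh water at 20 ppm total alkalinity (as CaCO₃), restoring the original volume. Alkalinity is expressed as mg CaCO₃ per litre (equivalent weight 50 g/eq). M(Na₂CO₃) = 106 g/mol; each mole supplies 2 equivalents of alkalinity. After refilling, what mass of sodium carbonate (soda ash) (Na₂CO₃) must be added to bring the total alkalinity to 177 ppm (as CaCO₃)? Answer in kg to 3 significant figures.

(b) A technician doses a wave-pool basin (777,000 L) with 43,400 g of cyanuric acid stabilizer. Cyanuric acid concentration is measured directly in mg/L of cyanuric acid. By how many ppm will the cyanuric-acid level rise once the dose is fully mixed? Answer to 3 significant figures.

(a) After draining 25% and refilling: 184 × 0.75 + 20 × 0.25 = 143 ppm.
(a) Deficit to target: 177 − 143 = 34 mg/L.
(a) As CaCO₃: 34 mg/L × 688,000 L = 23,390 g; ÷ 50 g/eq ÷ 2 = 233.9 mol Na₂CO₃.
(a) Mass: 233.9 × 106 = 24,800 g.

(b) Rise: 43,400 g / 777,000 L × 1000 = 55.86 mg/L.

(a) 24.8 kg; (b) 55.9 ppm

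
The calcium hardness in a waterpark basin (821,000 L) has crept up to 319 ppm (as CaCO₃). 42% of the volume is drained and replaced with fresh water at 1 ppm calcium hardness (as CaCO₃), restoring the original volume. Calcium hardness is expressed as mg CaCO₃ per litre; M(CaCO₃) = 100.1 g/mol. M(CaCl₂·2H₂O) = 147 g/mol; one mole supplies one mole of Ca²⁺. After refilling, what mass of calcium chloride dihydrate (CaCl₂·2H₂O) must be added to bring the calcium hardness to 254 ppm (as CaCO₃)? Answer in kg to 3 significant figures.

82.7 kg

After draining 42% and refilling: 319 × 0.58 + 1 × 0.42 = 185.44 ppm.
Deficit to target: 254 − 185.44 = 68.56 mg/L.
As CaCO₃: 68.56 mg/L × 821,000 L = 56,290 g; ÷ 100.1 = 562.3 mol Ca²⁺.
Mass: 562.3 × 147 = 82,660 g.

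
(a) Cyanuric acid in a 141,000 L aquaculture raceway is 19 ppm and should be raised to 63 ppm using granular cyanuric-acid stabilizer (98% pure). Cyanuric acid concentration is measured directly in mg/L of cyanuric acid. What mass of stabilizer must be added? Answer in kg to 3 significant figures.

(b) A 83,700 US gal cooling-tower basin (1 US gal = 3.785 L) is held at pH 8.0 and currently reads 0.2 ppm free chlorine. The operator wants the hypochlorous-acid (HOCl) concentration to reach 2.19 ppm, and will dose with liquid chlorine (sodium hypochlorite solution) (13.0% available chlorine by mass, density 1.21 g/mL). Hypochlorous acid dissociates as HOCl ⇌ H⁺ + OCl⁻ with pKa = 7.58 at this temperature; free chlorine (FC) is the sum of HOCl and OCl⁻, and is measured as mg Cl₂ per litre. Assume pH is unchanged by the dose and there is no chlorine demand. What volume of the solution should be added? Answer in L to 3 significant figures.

(a) 6.33 kg; (b) 15.6 L

(a) CYA to add: (63 − 19) = 44 mg/L × 141,000 L = 6204 g cyanuric acid.
(a) At 98% purity: 6204 / 0.98 = 6331 g product.

(b) Volume: 83,700 US gal × 3.785 L/gal = 316,804 L.
(b) [OCl⁻]/[HOCl] = 10^(pH − pKa) = 10^(8.0 − 7.58) = 2.63; fraction as HOCl = 1/(1 + 2.63) = 0.2755.
(b) Free chlorine required for 2.19 ppm HOCl: 2.19 / 0.2755 = 7.95 ppm.
(b) FC to add: 7.95 − 0.2 = 7.75 mg/L as Cl₂.
(b) Cl₂ equivalent: 7.75 mg/L × 316,804 L = 2455 g.
(b) Product at 13.0% available Cl: 2455 / 0.13 = 18,890 g.
(b) Volume: 18,890 g ÷ 1.21 g/mL = 15,610 mL.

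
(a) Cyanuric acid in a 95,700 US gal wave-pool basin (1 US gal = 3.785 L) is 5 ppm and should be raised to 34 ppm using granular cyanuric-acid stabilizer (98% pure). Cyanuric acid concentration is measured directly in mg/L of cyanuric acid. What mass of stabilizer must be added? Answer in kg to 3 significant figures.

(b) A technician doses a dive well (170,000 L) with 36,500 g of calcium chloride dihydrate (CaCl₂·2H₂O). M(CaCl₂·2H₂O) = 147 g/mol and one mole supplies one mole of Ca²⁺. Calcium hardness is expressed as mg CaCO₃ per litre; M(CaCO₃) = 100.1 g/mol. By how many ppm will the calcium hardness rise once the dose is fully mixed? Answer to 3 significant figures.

(a) Volume: 95,700 US gal × 3.785 L/gal = 362,224 L.
(a) CYA to add: (34 − 5) = 29 mg/L × 362,224 L = 10,500 g cyanuric acid.
(a) At 98% purity: 10,500 / 0.98 = 10,720 g product.

(b) Moles of Ca²⁺: 36,500 g ÷ 147 g/mol = 248.3 mol.
(b) As CaCO₃: 248.3 mol × 100.1 g/mol = 24,850 g.
(b) Rise: 24,850 g / 170,000 L × 1000 = 146.2 mg/L.

(a) 10.7 kg; (b) 146 ppm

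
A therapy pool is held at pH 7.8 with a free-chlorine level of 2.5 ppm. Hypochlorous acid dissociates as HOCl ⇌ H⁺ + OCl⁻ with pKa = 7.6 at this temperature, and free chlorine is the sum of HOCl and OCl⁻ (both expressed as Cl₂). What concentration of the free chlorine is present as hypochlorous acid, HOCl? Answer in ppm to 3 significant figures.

[OCl⁻]/[HOCl] = 10^(pH − pKa) = 10^(7.8 − 7.6) = 10^0.20 = 1.585.
Fraction as HOCl = 1 / (1 + 1.585) = 0.3869.
HOCl = 0.3869 × 2.5 ppm = 0.9672 ppm.

0.967 ppm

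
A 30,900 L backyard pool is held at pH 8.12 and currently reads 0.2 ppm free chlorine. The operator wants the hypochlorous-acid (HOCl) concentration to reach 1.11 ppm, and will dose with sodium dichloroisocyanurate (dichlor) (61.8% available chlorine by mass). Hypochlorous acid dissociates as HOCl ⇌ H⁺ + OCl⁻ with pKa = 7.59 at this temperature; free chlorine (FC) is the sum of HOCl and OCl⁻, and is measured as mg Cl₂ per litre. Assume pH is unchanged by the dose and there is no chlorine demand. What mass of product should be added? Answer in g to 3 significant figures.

[OCl⁻]/[HOCl] = 10^(pH − pKa) = 10^(8.12 − 7.59) = 3.388; fraction as HOCl = 1/(1 + 3.388) = 0.2279.
Free chlorine required for 1.11 ppm HOCl: 1.11 / 0.2279 = 4.871 ppm.
FC to add: 4.871 − 0.2 = 4.671 mg/L as Cl₂.
Cl₂ equivalent: 4.671 mg/L × 30,900 L = 144.3 g.
Product at 61.8% available Cl: 144.3 / 0.618 = 233.6 g.

234 g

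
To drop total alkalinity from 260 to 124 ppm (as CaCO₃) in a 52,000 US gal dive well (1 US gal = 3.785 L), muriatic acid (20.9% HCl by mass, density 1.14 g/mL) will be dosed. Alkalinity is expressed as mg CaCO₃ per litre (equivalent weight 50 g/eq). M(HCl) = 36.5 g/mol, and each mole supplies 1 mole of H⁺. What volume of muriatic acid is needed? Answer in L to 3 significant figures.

82.0 L

Volume: 52,000 US gal × 3.785 L/gal = 196,820 L.
Alkalinity to neutralize: (260 − 124) = 136 mg/L as CaCO₃ × 196,820 L = 26,770 g as CaCO₃.
Equivalents of H⁺ required: 26,770 ÷ 50 g/eq = 535.4 eq = 535.4 mol HCl.
Mass of HCl: 535.4 × 36.5 = 19,540 g.
Mass of 20.9% solution: 19,540 / 0.209 = 93,490 g.
Volume: 93,490 g ÷ 1.14 g/mL = 82,010 mL.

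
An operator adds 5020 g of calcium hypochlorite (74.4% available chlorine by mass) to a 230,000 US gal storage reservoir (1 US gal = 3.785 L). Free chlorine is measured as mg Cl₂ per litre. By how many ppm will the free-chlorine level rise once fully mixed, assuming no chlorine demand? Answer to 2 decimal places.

Volume: 230,000 US gal × 3.785 L/gal = 870,550 L.
Available chlorine delivered: 5020 g × 0.744 = 3735 g as Cl₂.
Concentration rise: 3735 g / 870,550 L = 4.29 mg/L = 4.29 ppm.

4.29 ppm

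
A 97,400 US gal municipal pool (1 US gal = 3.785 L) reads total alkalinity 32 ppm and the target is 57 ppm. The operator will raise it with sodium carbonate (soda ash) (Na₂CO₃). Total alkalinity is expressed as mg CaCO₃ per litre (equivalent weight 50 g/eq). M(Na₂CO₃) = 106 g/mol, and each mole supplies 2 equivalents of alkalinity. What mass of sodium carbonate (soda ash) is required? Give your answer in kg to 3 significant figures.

Volume: 97,400 US gal × 3.785 L/gal = 368,659 L.
Alkalinity to add: (57 − 32) = 25 mg/L as CaCO₃ × 368,659 L = 9216 g as CaCO₃.
Equivalents: 9216 g ÷ 50 g/eq = 184.3 eq.
Each mole of Na₂CO₃ supplies 2 eq, so 184.3 / 2 = 92.16 mol.
Mass: 92.16 mol × 106 g/mol = 9769 g.

9.77 kg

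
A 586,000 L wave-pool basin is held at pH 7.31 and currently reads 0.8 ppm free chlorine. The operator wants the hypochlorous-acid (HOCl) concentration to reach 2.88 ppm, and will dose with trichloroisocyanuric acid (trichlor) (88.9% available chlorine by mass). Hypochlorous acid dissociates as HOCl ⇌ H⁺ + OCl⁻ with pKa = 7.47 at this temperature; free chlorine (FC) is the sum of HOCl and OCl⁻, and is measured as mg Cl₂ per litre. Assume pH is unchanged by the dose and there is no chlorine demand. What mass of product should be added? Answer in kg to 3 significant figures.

[OCl⁻]/[HOCl] = 10^(pH − pKa) = 10^(7.31 − 7.47) = 0.6918; fraction as HOCl = 1/(1 + 0.6918) = 0.5911.
Free chlorine required for 2.88 ppm HOCl: 2.88 / 0.5911 = 4.872 ppm.
FC to add: 4.872 − 0.8 = 4.072 mg/L as Cl₂.
Cl₂ equivalent: 4.072 mg/L × 586,000 L = 2386 g.
Product at 88.9% available Cl: 2386 / 0.889 = 2684 g.

2.68 kg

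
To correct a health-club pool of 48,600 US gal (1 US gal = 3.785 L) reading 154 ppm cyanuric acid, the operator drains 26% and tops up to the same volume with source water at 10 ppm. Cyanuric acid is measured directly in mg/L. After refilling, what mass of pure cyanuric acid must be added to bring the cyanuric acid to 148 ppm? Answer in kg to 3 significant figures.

5.78 kg

Volume: 48,600 US gal × 3.785 L/gal = 183,951 L.
After draining 26% and refilling: 154 × 0.74 + 10 × 0.26 = 116.56 ppm.
Deficit to target: 148 − 116.56 = 31.44 mg/L.
Mass: 31.44 mg/L × 183,951 L = 5783 g cyanuric acid.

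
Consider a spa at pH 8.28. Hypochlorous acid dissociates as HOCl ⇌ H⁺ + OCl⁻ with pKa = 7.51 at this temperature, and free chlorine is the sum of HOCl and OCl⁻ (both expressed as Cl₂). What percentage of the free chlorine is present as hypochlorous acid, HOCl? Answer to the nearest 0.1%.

[OCl⁻]/[HOCl] = 10^(pH − pKa) = 10^(8.28 − 7.51) = 10^0.77 = 5.888.
Fraction as HOCl = 1 / (1 + 5.888) = 0.1452.

14.5%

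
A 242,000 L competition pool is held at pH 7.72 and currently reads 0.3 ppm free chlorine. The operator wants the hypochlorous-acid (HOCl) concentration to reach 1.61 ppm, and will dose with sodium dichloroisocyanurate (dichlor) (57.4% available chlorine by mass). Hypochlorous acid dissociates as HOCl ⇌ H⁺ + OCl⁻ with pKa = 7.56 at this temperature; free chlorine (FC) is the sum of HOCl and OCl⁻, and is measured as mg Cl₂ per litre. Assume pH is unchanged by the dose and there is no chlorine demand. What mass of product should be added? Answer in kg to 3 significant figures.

[OCl⁻]/[HOCl] = 10^(pH − pKa) = 10^(7.72 − 7.56) = 1.445; fraction as HOCl = 1/(1 + 1.445) = 0.4089.
Free chlorine required for 1.61 ppm HOCl: 1.61 / 0.4089 = 3.937 ppm.
FC to add: 3.937 − 0.3 = 3.637 mg/L as Cl₂.
Cl₂ equivalent: 3.637 mg/L × 242,000 L = 880.2 g.
Product at 57.4% available Cl: 880.2 / 0.574 = 1533 g.

1.53 kg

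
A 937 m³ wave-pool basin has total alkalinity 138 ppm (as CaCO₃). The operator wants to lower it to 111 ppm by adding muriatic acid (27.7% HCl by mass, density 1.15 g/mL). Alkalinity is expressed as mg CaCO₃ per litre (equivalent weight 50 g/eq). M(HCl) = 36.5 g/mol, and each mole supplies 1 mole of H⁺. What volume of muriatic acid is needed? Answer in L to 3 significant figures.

58.0 L

Volume: 937 m³ = 937,000 L.
Alkalinity to neutralize: (138 − 111) = 27 mg/L as CaCO₃ × 937,000 L = 25,300 g as CaCO₃.
Equivalents of H⁺ required: 25,300 ÷ 50 g/eq = 506 eq = 506 mol HCl.
Mass of HCl: 506 × 36.5 = 18,470 g.
Mass of 27.7% solution: 18,470 / 0.277 = 66,670 g.
Volume: 66,670 g ÷ 1.15 g/mL = 57,980 mL.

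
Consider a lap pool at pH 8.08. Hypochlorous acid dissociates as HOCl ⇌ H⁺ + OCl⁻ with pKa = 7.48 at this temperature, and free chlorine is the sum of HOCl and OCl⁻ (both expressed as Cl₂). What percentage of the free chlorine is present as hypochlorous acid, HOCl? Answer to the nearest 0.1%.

[OCl⁻]/[HOCl] = 10^(pH − pKa) = 10^(8.08 − 7.48) = 10^0.60 = 3.981.
Fraction as HOCl = 1 / (1 + 3.981) = 0.2008.

20.1%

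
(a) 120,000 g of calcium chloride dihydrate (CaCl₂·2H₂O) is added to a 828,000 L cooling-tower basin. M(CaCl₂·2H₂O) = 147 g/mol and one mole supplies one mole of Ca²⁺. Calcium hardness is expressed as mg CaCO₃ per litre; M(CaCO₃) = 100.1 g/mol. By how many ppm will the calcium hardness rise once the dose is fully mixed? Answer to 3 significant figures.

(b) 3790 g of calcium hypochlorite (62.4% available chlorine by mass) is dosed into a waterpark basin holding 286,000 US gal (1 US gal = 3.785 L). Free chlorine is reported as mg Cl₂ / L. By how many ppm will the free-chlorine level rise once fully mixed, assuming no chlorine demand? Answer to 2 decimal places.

(a) 98.7 ppm; (b) 2.18 ppm

(a) Moles of Ca²⁺: 120,000 g ÷ 147 g/mol = 816.3 mol.
(a) As CaCO₃: 816.3 mol × 100.1 g/mol = 81,710 g.
(a) Rise: 81,710 g / 828,000 L × 1000 = 98.69 mg/L.

(b) Volume: 286,000 US gal × 3.785 L/gal = 1,082,510 L.
(b) Available chlorine delivered: 3790 g × 0.624 = 2365 g as Cl₂.
(b) Concentration rise: 2365 g / 1,082,510 L = 2.185 mg/L = 2.18 ppm.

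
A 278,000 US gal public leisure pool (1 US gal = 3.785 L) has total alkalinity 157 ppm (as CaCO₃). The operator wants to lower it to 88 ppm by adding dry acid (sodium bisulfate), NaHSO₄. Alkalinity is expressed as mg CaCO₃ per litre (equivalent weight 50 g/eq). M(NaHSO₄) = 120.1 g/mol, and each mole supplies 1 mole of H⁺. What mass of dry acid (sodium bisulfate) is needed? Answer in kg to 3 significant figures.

Volume: 278,000 US gal × 3.785 L/gal = 1,052,230 L.
Alkalinity to neutralize: (157 − 88) = 69 mg/L as CaCO₃ × 1,052,230 L = 72,600 g as CaCO₃.
Equivalents of H⁺ required: 72,600 ÷ 50 g/eq = 1452 eq = 1452 mol NaHSO₄.
Mass of NaHSO₄: 1452 × 120.1 = 174,400 g.

174 kg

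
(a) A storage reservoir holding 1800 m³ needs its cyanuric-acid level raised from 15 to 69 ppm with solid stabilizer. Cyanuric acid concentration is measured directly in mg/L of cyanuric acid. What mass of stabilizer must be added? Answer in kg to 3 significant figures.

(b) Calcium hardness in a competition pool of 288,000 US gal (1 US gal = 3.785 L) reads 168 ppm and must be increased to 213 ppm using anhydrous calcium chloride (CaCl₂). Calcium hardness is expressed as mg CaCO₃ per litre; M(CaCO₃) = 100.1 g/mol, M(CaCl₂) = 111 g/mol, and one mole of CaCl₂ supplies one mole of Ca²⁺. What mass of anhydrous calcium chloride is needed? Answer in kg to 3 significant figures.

(a) Volume: 1800 m³ = 1,800,000 L.
(a) CYA to add: (69 − 15) = 54 mg/L × 1,800,000 L = 97,200 g cyanuric acid.

(b) Volume: 288,000 US gal × 3.785 L/gal = 1,090,080 L.
(b) Hardness to add: (213 − 168) = 45 mg/L as CaCO₃ × 1,090,080 L = 49,050 g as CaCO₃.
(b) Moles of Ca²⁺ (1 mol Ca²⁺ ≡ 1 mol CaCO₃): 49,050 / 100.1 g/mol = 490 mol.
(b) Mass of CaCl₂: 490 × 111 = 54,400 g.

(a) 97.2 kg; (b) 54.4 kg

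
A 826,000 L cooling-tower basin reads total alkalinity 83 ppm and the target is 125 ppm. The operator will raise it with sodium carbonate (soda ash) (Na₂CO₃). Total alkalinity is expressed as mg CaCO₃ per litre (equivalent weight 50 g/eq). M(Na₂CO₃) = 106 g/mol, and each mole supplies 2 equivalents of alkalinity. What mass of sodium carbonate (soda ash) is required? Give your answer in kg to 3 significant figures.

Alkalinity to add: (125 − 83) = 42 mg/L as CaCO₃ × 826,000 L = 34,690 g as CaCO₃.
Equivalents: 34,690 g ÷ 50 g/eq = 693.8 eq.
Each mole of Na₂CO₃ supplies 2 eq, so 693.8 / 2 = 346.9 mol.
Mass: 346.9 mol × 106 g/mol = 36,770 g.

36.8 kg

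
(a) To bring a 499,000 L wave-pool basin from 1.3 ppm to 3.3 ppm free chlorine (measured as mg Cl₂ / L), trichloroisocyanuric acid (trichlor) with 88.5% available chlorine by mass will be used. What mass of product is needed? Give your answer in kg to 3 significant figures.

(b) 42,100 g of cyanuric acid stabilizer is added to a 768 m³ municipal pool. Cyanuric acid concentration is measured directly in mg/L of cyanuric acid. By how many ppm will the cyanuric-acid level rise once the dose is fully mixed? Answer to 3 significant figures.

(a) Chlorine deficit: 3.3 − 1.3 = 2 ppm = 2 mg/L as Cl₂.
(a) Cl₂ equivalent needed: 2 mg/L × 499,000 L = 998,000 mg = 998 g.
(a) Product at 88.5% available chlorine: 998 / 0.885 = 1128 g.

(b) Volume: 768 m³ = 768,000 L.
(b) Rise: 42,100 g / 768,000 L × 1000 = 54.82 mg/L.

(a) 1.13 kg; (b) 54.8 ppm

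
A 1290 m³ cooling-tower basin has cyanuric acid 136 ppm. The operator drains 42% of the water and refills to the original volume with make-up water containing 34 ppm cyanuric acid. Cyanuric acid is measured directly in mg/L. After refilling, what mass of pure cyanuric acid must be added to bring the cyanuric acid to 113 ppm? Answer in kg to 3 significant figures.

25.6 kg

Volume: 1290 m³ = 1,290,000 L.
After draining 42% and refilling: 136 × 0.58 + 34 × 0.42 = 93.16 ppm.
Deficit to target: 113 − 93.16 = 19.84 mg/L.
Mass: 19.84 mg/L × 1,290,000 L = 25,590 g cyanuric acid.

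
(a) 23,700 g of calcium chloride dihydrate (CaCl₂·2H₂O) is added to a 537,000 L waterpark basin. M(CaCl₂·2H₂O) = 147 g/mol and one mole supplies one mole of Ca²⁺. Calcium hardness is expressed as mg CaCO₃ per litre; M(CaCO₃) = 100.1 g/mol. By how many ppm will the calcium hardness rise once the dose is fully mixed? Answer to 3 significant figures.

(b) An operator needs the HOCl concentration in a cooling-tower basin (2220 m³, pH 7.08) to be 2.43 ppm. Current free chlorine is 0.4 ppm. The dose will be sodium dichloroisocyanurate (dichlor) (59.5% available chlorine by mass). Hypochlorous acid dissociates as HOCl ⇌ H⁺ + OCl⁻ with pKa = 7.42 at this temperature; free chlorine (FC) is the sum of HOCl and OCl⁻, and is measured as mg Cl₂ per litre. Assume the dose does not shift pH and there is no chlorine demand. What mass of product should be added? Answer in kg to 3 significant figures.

(a) Moles of Ca²⁺: 23,700 g ÷ 147 g/mol = 161.2 mol.
(a) As CaCO₃: 161.2 mol × 100.1 g/mol = 16,140 g.
(a) Rise: 16,140 g / 537,000 L × 1000 = 30.05 mg/L.

(b) Volume: 2220 m³ = 2,220,000 L.
(b) [OCl⁻]/[HOCl] = 10^(pH − pKa) = 10^(7.08 − 7.42) = 0.4571; fraction as HOCl = 1/(1 + 0.4571) = 0.6863.
(b) Free chlorine required for 2.43 ppm HOCl: 2.43 / 0.6863 = 3.541 ppm.
(b) FC to add: 3.541 − 0.4 = 3.141 mg/L as Cl₂.
(b) Cl₂ equivalent: 3.141 mg/L × 2,220,000 L = 6972 g.
(b) Product at 59.5% available Cl: 6972 / 0.595 = 11,720 g.

(a) 30.1 ppm; (b) 11.7 kg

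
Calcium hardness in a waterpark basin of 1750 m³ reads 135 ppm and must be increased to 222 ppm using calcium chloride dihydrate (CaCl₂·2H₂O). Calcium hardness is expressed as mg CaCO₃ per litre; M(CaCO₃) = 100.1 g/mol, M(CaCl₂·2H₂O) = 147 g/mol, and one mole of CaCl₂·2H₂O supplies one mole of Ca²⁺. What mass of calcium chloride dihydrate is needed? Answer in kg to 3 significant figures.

Volume: 1750 m³ = 1,750,000 L.
Hardness to add: (222 − 135) = 87 mg/L as CaCO₃ × 1,750,000 L = 152,200 g as CaCO₃.
Moles of Ca²⁺ (1 mol Ca²⁺ ≡ 1 mol CaCO₃): 152,200 / 100.1 g/mol = 1521 mol.
Mass of CaCl₂·2H₂O: 1521 × 147 = 223,600 g.

224 kg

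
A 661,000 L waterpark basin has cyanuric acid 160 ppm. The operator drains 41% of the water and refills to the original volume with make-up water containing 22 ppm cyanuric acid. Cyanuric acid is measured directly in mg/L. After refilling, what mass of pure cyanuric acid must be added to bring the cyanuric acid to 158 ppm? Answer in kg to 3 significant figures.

After draining 41% and refilling: 160 × 0.59 + 22 × 0.41 = 103.42 ppm.
Deficit to target: 158 − 103.42 = 54.58 mg/L.
Mass: 54.58 mg/L × 661,000 L = 36,080 g cyanuric acid.

36.1 kg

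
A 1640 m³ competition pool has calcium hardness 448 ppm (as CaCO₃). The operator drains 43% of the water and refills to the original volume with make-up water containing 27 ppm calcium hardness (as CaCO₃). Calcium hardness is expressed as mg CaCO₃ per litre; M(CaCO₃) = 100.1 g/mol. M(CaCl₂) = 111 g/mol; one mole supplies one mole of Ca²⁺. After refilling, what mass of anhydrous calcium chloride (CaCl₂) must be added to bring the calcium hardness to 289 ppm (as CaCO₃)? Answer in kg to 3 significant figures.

Volume: 1640 m³ = 1,640,000 L.
After draining 43% and refilling: 448 × 0.57 + 27 × 0.43 = 266.97 ppm.
Deficit to target: 289 − 266.97 = 22.03 mg/L.
As CaCO₃: 22.03 mg/L × 1,640,000 L = 36,130 g; ÷ 100.1 = 360.9 mol Ca²⁺.
Mass: 360.9 × 111 = 40,060 g.

40.1 kg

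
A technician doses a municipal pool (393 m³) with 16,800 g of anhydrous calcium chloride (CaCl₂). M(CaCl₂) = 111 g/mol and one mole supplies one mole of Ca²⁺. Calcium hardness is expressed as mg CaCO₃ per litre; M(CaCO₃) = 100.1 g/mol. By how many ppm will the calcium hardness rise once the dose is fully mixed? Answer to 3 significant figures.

38.6 ppm

Volume: 393 m³ = 393,000 L.
Moles of Ca²⁺: 16,800 g ÷ 111 g/mol = 151.4 mol.
As CaCO₃: 151.4 mol × 100.1 g/mol = 15,150 g.
Rise: 15,150 g / 393,000 L × 1000 = 38.55 mg/L.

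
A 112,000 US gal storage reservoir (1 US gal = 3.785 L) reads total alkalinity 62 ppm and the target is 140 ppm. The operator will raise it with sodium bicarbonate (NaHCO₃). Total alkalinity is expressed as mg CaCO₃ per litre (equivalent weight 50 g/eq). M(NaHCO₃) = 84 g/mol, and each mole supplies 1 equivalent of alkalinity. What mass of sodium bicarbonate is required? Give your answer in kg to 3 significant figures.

55.6 kg

Volume: 112,000 US gal × 3.785 L/gal = 423,920 L.
Alkalinity to add: (140 − 62) = 78 mg/L as CaCO₃ × 423,920 L = 33,070 g as CaCO₃.
Equivalents: 33,070 g ÷ 50 g/eq = 661.3 eq.
NaHCO₃ supplies 1 eq per mole → 661.3 mol.
Mass: 661.3 mol × 84 g/mol = 55,550 g.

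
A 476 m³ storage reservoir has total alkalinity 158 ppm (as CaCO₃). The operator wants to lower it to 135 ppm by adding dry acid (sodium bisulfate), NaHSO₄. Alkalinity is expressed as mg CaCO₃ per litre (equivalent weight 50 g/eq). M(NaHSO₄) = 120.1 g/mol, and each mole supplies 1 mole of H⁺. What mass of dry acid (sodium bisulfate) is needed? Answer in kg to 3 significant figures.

Volume: 476 m³ = 476,000 L.
Alkalinity to neutralize: (158 − 135) = 23 mg/L as CaCO₃ × 476,000 L = 10,950 g as CaCO₃.
Equivalents of H⁺ required: 10,950 ÷ 50 g/eq = 219 eq = 219 mol NaHSO₄.
Mass of NaHSO₄: 219 × 120.1 = 26,300 g.

26.3 kg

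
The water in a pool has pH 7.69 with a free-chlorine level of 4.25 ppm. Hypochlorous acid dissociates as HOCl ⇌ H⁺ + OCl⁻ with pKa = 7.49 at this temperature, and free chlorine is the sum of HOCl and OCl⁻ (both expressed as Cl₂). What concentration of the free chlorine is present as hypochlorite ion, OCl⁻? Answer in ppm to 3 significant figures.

2.61 ppm

[OCl⁻]/[HOCl] = 10^(pH − pKa) = 10^(7.69 − 7.49) = 10^0.20 = 1.585.
Fraction as HOCl = 1 / (1 + 1.585) = 0.3869.
OCl⁻ = (1 − 0.3869) × 4.25 ppm = 2.606 ppm.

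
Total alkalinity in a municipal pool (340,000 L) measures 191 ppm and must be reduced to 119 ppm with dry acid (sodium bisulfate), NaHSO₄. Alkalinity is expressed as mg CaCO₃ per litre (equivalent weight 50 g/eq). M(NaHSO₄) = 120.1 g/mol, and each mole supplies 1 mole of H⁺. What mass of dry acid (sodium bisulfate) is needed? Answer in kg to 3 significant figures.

58.8 kg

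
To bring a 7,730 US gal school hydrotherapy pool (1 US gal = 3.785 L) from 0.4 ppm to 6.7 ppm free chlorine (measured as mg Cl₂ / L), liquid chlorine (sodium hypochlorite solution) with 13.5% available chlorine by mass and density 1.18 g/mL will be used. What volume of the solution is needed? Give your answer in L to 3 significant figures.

1.16 L

Volume: 7,730 US gal × 3.785 L/gal = 29,258 L.
Chlorine deficit: 6.7 − 0.4 = 6.3 ppm = 6.3 mg/L as Cl₂.
Cl₂ equivalent needed: 6.3 mg/L × 29,258 L = 184,300 mg = 184.3 g.
Product at 13.5% available chlorine: 184.3 / 0.135 = 1365 g.
Volume at density 1.18 g/mL: 1365 g ÷ 1.18 g/mL = 1157 mL.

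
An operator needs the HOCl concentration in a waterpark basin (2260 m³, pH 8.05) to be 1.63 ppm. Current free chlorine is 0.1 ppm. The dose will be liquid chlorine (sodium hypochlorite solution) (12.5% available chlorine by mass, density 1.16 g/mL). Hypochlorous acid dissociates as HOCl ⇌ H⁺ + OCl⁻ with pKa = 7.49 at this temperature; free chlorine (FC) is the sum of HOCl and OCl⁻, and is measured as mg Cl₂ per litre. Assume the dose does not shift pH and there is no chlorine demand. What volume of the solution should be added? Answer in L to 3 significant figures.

116 L

Volume: 2260 m³ = 2,260,000 L.
[OCl⁻]/[HOCl] = 10^(pH − pKa) = 10^(8.05 − 7.49) = 3.631; fraction as HOCl = 1/(1 + 3.631) = 0.2159.
Free chlorine required for 1.63 ppm HOCl: 1.63 / 0.2159 = 7.548 ppm.
FC to add: 7.548 − 0.1 = 7.448 mg/L as Cl₂.
Cl₂ equivalent: 7.448 mg/L × 2,260,000 L = 16,830 g.
Product at 12.5% available Cl: 16,830 / 0.125 = 134,700 g.
Volume: 134,700 g ÷ 1.16 g/mL = 116,100 mL.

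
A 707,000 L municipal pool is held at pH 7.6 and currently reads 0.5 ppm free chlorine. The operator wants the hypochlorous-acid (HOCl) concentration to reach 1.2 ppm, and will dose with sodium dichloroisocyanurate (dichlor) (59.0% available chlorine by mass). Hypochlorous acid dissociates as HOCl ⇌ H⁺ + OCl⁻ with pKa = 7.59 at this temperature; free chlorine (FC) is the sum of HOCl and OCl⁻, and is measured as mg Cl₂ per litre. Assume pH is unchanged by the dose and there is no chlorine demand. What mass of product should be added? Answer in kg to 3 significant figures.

[OCl⁻]/[HOCl] = 10^(pH − pKa) = 10^(7.6 − 7.59) = 1.023; fraction as HOCl = 1/(1 + 1.023) = 0.4942.
Free chlorine required for 1.2 ppm HOCl: 1.2 / 0.4942 = 2.428 ppm.
FC to add: 2.428 − 0.5 = 1.928 mg/L as Cl₂.
Cl₂ equivalent: 1.928 mg/L × 707,000 L = 1363 g.
Product at 59.0% available Cl: 1363 / 0.59 = 2310 g.

2.31 kg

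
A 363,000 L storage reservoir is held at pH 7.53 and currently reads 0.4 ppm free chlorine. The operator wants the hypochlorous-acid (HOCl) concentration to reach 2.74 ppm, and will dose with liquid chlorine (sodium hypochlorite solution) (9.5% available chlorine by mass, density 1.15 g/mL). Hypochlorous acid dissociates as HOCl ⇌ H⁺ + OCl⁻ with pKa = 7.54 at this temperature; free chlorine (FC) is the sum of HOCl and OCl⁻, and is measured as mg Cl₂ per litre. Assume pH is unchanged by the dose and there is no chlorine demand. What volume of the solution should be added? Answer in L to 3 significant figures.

[OCl⁻]/[HOCl] = 10^(pH − pKa) = 10^(7.53 − 7.54) = 0.9772; fraction as HOCl = 1/(1 + 0.9772) = 0.5058.
Free chlorine required for 2.74 ppm HOCl: 2.74 / 0.5058 = 5.418 ppm.
FC to add: 5.418 − 0.4 = 5.018 mg/L as Cl₂.
Cl₂ equivalent: 5.018 mg/L × 363,000 L = 1821 g.
Product at 9.5% available Cl: 1821 / 0.095 = 19,170 g.
Volume: 19,170 g ÷ 1.15 g/mL = 16,670 mL.

16.7 L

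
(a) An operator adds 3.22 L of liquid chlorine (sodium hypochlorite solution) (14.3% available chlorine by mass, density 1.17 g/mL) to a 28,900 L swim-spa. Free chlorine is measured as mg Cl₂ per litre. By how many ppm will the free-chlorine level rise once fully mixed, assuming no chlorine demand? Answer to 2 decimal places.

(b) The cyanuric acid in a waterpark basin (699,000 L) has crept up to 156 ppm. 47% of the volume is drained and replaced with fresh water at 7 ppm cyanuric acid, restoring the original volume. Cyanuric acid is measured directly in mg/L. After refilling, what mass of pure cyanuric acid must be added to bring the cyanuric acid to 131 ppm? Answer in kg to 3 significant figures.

(a) 18.64 ppm; (b) 31.5 kg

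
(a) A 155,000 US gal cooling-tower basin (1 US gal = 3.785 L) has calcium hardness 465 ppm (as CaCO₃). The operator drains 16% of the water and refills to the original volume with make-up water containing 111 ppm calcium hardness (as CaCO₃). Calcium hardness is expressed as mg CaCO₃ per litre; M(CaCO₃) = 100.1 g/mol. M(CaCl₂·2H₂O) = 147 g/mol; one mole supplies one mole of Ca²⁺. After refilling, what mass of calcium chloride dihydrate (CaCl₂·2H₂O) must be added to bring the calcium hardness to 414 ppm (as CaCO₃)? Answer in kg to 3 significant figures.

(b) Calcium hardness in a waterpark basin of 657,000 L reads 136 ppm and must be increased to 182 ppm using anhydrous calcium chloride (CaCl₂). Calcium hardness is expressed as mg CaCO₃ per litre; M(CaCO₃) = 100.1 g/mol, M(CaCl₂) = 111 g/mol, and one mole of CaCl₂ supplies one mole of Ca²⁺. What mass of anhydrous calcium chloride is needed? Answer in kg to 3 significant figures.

(a) Volume: 155,000 US gal × 3.785 L/gal = 586,675 L.
(a) After draining 16% and refilling: 465 × 0.84 + 111 × 0.16 = 408.36 ppm.
(a) Deficit to target: 414 − 408.36 = 5.64 mg/L.
(a) As CaCO₃: 5.64 mg/L × 586,675 L = 3309 g; ÷ 100.1 = 33.06 mol Ca²⁺.
(a) Mass: 33.06 × 147 = 4859 g.

(b) Hardness to add: (182 − 136) = 46 mg/L as CaCO₃ × 657,000 L = 30,220 g as CaCO₃.
(b) Moles of Ca²⁺ (1 mol Ca²⁺ ≡ 1 mol CaCO₃): 30,220 / 100.1 g/mol = 301.9 mol.
(b) Mass of CaCl₂: 301.9 × 111 = 33,510 g.

(a) 4.86 kg; (b) 33.5 kg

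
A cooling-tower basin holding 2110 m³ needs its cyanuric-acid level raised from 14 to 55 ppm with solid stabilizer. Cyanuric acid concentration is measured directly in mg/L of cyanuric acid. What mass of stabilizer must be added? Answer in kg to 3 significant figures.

Volume: 2110 m³ = 2,110,000 L.
CYA to add: (55 − 14) = 41 mg/L × 2,110,000 L = 86,510 g cyanuric acid.

86.5 kg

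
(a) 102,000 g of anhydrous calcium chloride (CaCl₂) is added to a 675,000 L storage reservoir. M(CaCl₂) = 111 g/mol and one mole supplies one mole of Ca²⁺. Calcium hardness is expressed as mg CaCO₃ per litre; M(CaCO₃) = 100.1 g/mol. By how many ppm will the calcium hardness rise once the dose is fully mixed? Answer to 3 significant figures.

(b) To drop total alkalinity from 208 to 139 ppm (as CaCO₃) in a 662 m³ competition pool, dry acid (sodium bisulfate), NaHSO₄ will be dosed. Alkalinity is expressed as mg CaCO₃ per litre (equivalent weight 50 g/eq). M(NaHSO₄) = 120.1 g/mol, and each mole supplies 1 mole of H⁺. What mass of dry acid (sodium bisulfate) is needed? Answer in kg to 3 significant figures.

(a) Moles of Ca²⁺: 102,000 g ÷ 111 g/mol = 918.9 mol.
(a) As CaCO₃: 918.9 mol × 100.1 g/mol = 91,980 g.
(a) Rise: 91,980 g / 675,000 L × 1000 = 136.3 mg/L.

(b) Volume: 662 m³ = 662,000 L.
(b) Alkalinity to neutralize: (208 − 139) = 69 mg/L as CaCO₃ × 662,000 L = 45,680 g as CaCO₃.
(b) Equivalents of H⁺ required: 45,680 ÷ 50 g/eq = 913.6 eq = 913.6 mol NaHSO₄.
(b) Mass of NaHSO₄: 913.6 × 120.1 = 109,700 g.

(a) 136 ppm; (b) 110 kg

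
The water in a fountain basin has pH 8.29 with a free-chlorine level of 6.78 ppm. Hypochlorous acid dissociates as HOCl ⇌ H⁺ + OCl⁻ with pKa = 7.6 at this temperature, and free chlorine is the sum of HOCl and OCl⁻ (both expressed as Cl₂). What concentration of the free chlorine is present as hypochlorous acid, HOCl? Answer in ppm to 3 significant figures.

1.15 ppm

[OCl⁻]/[HOCl] = 10^(pH − pKa) = 10^(8.29 − 7.6) = 10^0.69 = 4.898.
Fraction as HOCl = 1 / (1 + 4.898) = 0.1696.
HOCl = 0.1696 × 6.78 ppm = 1.15 ppm.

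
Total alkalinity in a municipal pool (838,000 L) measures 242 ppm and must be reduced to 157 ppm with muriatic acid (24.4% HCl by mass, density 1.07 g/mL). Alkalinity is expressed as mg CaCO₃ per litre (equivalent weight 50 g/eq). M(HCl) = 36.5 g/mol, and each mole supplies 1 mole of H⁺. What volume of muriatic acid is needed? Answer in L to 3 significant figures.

Alkalinity to neutralize: (242 − 157) = 85 mg/L as CaCO₃ × 838,000 L = 71,230 g as CaCO₃.
Equivalents of H⁺ required: 71,230 ÷ 50 g/eq = 1425 eq = 1425 mol HCl.
Mass of HCl: 1425 × 36.5 = 52,000 g.
Mass of 24.4% solution: 52,000 / 0.244 = 213,100 g.
Volume: 213,100 g ÷ 1.07 g/mL = 199,200 mL.

199 L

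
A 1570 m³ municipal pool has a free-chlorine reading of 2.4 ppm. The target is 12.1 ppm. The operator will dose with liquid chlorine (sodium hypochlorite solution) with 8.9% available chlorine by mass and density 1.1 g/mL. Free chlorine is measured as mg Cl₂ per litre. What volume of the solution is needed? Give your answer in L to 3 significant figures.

156 L

Volume: 1570 m³ = 1,570,000 L.
Chlorine deficit: 12.1 − 2.4 = 9.7 ppm = 9.7 mg/L as Cl₂.
Cl₂ equivalent needed: 9.7 mg/L × 1,570,000 L = 15,230,000 mg = 15,230 g.
Product at 8.9% available chlorine: 15,230 / 0.089 = 171,100 g.
Volume at density 1.1 g/mL: 171,100 g ÷ 1.1 g/mL = 155,600 mL.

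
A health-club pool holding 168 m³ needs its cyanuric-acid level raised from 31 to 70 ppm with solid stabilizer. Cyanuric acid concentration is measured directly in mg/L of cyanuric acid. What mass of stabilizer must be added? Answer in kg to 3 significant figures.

6.55 kg

Volume: 168 m³ = 168,000 L.
CYA to add: (70 − 31) = 39 mg/L × 168,000 L = 6552 g cyanuric acid.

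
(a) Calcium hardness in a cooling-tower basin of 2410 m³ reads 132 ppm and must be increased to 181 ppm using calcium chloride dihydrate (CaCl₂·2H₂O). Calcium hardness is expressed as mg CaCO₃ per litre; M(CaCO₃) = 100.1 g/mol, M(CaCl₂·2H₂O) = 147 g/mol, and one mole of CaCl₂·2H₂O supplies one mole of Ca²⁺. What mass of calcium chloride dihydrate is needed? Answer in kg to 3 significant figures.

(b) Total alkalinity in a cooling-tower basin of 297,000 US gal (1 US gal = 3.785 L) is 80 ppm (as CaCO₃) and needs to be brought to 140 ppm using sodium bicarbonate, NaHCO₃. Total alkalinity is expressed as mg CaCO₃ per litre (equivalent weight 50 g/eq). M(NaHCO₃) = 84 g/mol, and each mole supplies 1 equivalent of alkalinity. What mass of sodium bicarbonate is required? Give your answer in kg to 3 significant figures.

(a) 173 kg; (b) 113 kg

(a) Volume: 2410 m³ = 2,410,000 L.
(a) Hardness to add: (181 − 132) = 49 mg/L as CaCO₃ × 2,410,000 L = 118,100 g as CaCO₃.
(a) Moles of Ca²⁺ (1 mol Ca²⁺ ≡ 1 mol CaCO₃): 118,100 / 100.1 g/mol = 1180 mol.
(a) Mass of CaCl₂·2H₂O: 1180 × 147 = 173,400 g.

(b) Volume: 297,000 US gal × 3.785 L/gal = 1,124,145 L.
(b) Alkalinity to add: (140 − 80) = 60 mg/L as CaCO₃ × 1,124,145 L = 67,450 g as CaCO₃.
(b) Equivalents: 67,450 g ÷ 50 g/eq = 1349 eq.
(b) NaHCO₃ supplies 1 eq per mole → 1349 mol.
(b) Mass: 1349 mol × 84 g/mol = 113,300 g.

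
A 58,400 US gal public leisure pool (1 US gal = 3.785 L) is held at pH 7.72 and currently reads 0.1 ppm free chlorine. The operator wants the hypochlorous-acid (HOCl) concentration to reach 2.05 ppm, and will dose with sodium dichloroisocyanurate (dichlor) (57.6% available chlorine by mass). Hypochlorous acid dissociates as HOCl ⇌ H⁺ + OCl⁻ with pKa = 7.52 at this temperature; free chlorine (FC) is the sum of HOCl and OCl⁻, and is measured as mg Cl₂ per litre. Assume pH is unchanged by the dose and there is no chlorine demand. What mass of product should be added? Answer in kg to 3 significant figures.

2.00 kg

Volume: 58,400 US gal × 3.785 L/gal = 221,044 L.
[OCl⁻]/[HOCl] = 10^(pH − pKa) = 10^(7.72 − 7.52) = 1.585; fraction as HOCl = 1/(1 + 1.585) = 0.3869.
Free chlorine required for 2.05 ppm HOCl: 2.05 / 0.3869 = 5.299 ppm.
FC to add: 5.299 − 0.1 = 5.199 mg/L as Cl₂.
Cl₂ equivalent: 5.199 mg/L × 221,044 L = 1149 g.
Product at 57.6% available Cl: 1149 / 0.576 = 1995 g.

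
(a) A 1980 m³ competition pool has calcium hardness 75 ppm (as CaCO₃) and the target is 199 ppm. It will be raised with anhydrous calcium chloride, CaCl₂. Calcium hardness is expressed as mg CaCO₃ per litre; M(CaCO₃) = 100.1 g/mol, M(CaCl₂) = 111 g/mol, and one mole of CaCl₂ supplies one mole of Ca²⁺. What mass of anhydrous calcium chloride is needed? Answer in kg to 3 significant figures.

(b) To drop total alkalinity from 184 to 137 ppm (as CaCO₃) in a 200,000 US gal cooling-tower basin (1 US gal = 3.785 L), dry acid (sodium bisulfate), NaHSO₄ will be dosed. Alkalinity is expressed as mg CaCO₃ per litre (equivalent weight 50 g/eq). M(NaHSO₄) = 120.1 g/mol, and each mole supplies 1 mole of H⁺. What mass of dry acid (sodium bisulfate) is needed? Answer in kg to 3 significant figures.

(a) 272 kg; (b) 85.5 kg

(a) Volume: 1980 m³ = 1,980,000 L.
(a) Hardness to add: (199 − 75) = 124 mg/L as CaCO₃ × 1,980,000 L = 245,500 g as CaCO₃.
(a) Moles of Ca²⁺ (1 mol Ca²⁺ ≡ 1 mol CaCO₃): 245,500 / 100.1 g/mol = 2453 mol.
(a) Mass of CaCl₂: 2453 × 111 = 272,300 g.

(b) Volume: 200,000 US gal × 3.785 L/gal = 757,000 L.
(b) Alkalinity to neutralize: (184 − 137) = 47 mg/L as CaCO₃ × 757,000 L = 35,580 g as CaCO₃.
(b) Equivalents of H⁺ required: 35,580 ÷ 50 g/eq = 711.6 eq = 711.6 mol NaHSO₄.
(b) Mass of NaHSO₄: 711.6 × 120.1 = 85,460 g.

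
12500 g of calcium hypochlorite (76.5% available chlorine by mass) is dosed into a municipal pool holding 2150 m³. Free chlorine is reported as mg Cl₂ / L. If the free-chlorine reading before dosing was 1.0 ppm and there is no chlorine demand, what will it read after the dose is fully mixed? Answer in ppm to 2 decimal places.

5.45 ppm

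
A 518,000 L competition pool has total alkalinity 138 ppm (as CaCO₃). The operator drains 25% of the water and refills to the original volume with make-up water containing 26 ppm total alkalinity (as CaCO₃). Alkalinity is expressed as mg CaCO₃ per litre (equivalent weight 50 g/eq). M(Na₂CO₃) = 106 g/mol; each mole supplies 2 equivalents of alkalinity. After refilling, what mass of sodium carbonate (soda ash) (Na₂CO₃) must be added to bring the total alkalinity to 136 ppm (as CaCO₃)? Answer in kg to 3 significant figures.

14.3 kg

After draining 25% and refilling: 138 × 0.75 + 26 × 0.25 = 110 ppm.
Deficit to target: 136 − 110 = 26 mg/L.
As CaCO₃: 26 mg/L × 518,000 L = 13,470 g; ÷ 50 g/eq ÷ 2 = 134.7 mol Na₂CO₃.
Mass: 134.7 × 106 = 14,280 g.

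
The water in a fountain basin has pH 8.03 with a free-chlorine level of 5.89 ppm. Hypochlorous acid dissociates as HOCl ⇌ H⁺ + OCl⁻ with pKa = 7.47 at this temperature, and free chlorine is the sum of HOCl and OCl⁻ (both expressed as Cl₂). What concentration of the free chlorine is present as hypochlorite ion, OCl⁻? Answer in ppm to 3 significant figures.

4.62 ppm

[OCl⁻]/[HOCl] = 10^(pH − pKa) = 10^(8.03 − 7.47) = 10^0.56 = 3.631.
Fraction as HOCl = 1 / (1 + 3.631) = 0.2159.
OCl⁻ = (1 − 0.2159) × 5.89 ppm = 4.618 ppm.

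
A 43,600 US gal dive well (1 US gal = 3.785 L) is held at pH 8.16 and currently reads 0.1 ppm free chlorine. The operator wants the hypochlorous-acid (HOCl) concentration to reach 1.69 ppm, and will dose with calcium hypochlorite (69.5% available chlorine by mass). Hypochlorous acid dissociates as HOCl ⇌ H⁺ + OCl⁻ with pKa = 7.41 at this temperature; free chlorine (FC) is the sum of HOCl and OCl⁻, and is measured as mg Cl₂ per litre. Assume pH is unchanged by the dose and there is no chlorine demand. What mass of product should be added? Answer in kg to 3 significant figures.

2.63 kg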